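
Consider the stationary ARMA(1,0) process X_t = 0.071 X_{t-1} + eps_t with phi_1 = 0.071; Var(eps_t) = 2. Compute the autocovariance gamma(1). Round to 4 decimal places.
\gamma(1) = 0.1427

Multiply the model equation by X_{t-k} and take expectations. With theta_0 = psi_0 = 1 and psi_j the MA(infinity) weights, this gives
  gamma(k) - sum_i phi_i gamma(k-i) = c_k,
  c_k = sigma^2 * sum_{j=k..q} theta_j psi_{j-k}   (c_k = 0 for k > q),
using gamma(-m) = gamma(m).
Pure AR (q = 0): c_0 = sigma^2 = 2, c_k = 0 for k >= 1.
Equations for k = 0 and k = 1 (AR order 1):
  gamma(0) = phi_1 gamma(1) + c_0
  gamma(1) = phi_1 gamma(0) + c_1
Substituting the second into the first: gamma(0) (1 - phi_1^2) = c_0 + phi_1 c_1, so
  gamma(0) = c_0 / (1 - phi_1^2) = 2 / (1 - (0.071)^2) = 2 / 0.994959 = 2.010133.
  gamma(1) = phi_1 gamma(0) = (0.071)(2.010133) = 0.142719.
Therefore gamma(1) = 0.1427 (to 4 decimal places).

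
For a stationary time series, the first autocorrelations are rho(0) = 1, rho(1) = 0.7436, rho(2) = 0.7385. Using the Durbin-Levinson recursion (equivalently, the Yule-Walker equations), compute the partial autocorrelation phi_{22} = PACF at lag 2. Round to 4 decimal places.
\phi_{22} = 0.4151

The PACF at lag k is phi_{kk}, the last component of the solution
to the Yule-Walker system G_k phi = r_k where
  (G_k)_{ij} = rho(|i - j|), (r_k)_i = rho(i), i,j = 1..k.
Equivalently, Durbin-Levinson gives phi_{kk} iteratively:
  phi_{11} = rho(1)
  phi_{kk} = [rho(k) - sum_{j=1..k-1} phi_{k-1,j} rho(k-j)]
            / [1 - sum_{j=1..k-1} phi_{k-1,j} rho(j)],
  phi_{k,j} = phi_{k-1,j} - phi_{kk} phi_{k-1,k-j},  j = 1..k-1.
Step k = 1:
  phi_11 = rho(1) = 0.7436.
Step k = 2:
  phi_22 = [rho(2) - phi_11 rho(1)] / [1 - phi_11 rho(1)] = [0.7385 - (0.7436)(0.7436)] / [1 - (0.7436)(0.7436)]
         = 0.18555904 / 0.44705904 = 0.4151.
Therefore phi_{22} = 0.4151.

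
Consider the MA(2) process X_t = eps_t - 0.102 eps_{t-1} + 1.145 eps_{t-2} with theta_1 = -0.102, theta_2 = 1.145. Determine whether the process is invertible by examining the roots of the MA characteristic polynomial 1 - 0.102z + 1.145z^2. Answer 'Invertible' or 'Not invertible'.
\text{Not invertible}

The MA(q) characteristic polynomial is P(z) = 1 - 0.102z + 1.145z^2.
Invertibility requires all roots to lie outside the unit circle, i.e. |z| > 1 for every root.
Set 1 + (-0.102) z + (1.145) z^2 = 0, i.e. a z^2 + b z + c = 0 with a = 1.145, b = -0.102, c = 1.
Discriminant D = b^2 - 4ac = (-0.102)^2 - 4*(1.145)*1 = 0.010404 - (4.58) = -4.569596.
D < 0, so the roots are the complex-conjugate pair z = (-b +/- i sqrt(-D)) / (2a) = 0.0445 +/- 0.9335i.
For a conjugate pair |z|^2 = z * conj(z) = (product of roots) = c/a = 1/(1.145) = 0.873362, so |z| = sqrt(0.873362) = 0.9345 for both roots.
Moduli of all roots: 0.9345, 0.9345.
All moduli strictly greater than 1? No.
Verdict: Not invertible.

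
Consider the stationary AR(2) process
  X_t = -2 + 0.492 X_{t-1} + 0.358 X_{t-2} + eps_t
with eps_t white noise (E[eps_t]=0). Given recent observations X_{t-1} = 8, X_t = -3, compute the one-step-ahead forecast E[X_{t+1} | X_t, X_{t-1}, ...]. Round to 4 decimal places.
E[X_{t+1} \mid \mathcal F_t] = -0.6120

For an AR(p) model X_t = c + sum_i phi_i X_{t-i} + eps_t, the
one-step-ahead conditional mean is
  E[X_{t+1} | X_t, ...] = c + sum_i phi_i X_{t+1-i}.
Substitute known values:
  E[X_{t+1} | ...] = -2 + (0.492) * (-3) + (0.358) * (8)
                   = -0.6120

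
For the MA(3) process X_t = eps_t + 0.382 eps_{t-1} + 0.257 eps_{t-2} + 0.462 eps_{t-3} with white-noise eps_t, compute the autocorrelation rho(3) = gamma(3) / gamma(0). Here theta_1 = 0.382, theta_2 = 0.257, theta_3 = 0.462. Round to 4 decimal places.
\rho(3) = 0.3241

For an MA(q) process with theta_0 = 1, the autocovariance is
  gamma(k) = sigma^2 * sum_{i=0..q-k} theta_i * theta_{i+k},
and rho(k) = gamma(k) / gamma(0). Sigma^2 cancels.
  numerator   = (1)*(0.462) = 0.462.
  denominator = (1)^2 + (0.382)^2 + (0.257)^2 + (0.462)^2 = 1.425417.
  rho(3) = 0.462 / 1.425417 = 0.3241.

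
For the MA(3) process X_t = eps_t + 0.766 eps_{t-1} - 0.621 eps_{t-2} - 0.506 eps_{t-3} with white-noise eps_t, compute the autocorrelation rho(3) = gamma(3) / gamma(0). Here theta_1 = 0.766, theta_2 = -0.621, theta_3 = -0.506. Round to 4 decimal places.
\rho(3) = -0.2271

For an MA(q) process with theta_0 = 1, the autocovariance is
  gamma(k) = sigma^2 * sum_{i=0..q-k} theta_i * theta_{i+k},
and rho(k) = gamma(k) / gamma(0). Sigma^2 cancels.
  numerator   = (1)*(-0.506) = -0.506.
  denominator = (1)^2 + (0.766)^2 + (-0.621)^2 + (-0.506)^2 = 2.228433.
  rho(3) = -0.506 / 2.228433 = -0.2271.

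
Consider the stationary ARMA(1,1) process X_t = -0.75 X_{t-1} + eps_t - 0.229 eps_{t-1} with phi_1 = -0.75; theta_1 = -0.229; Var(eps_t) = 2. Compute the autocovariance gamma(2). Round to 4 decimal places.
\gamma(2) = 3.9331

Multiply the model equation by X_{t-k} and take expectations. With theta_0 = psi_0 = 1 and psi_j the MA(infinity) weights, this gives
  gamma(k) - sum_i phi_i gamma(k-i) = c_k,
  c_k = sigma^2 * sum_{j=k..q} theta_j psi_{j-k}   (c_k = 0 for k > q),
using gamma(-m) = gamma(m).
psi-weights needed (psi_j = theta_j + sum_i phi_i psi_{j-i}):
  psi_1 = theta_1 + phi_1 = -0.229 + (-0.75) = -0.979
Right-hand sides:
  c_0 = sigma^2 (1 + theta_1 psi_1) = 2 * (1 + (-0.229)(-0.979)) = 2 * 1.224191 = 2.448382
  c_1 = sigma^2 theta_1 = 2 * (-0.229) = -0.458
  c_2 = 0
Equations for k = 0 and k = 1 (AR order 1):
  gamma(0) = phi_1 gamma(1) + c_0
  gamma(1) = phi_1 gamma(0) + c_1
Substituting the second into the first: gamma(0) (1 - phi_1^2) = c_0 + phi_1 c_1, so
  gamma(0) = (c_0 + phi_1 c_1) / (1 - phi_1^2) = (2.448382 + (-0.75)(-0.458)) / (1 - (-0.75)^2) = 2.791882 / 0.4375 = 6.381445.
  gamma(1) = phi_1 gamma(0) + c_1 = (-0.75)(6.381445) + (-0.458) = -5.244083.
For k = 2 (> q): gamma(2) = phi_1 gamma(1) = (-0.75)(-5.244083) = 3.933063.
Therefore gamma(2) = 3.9331 (to 4 decimal places).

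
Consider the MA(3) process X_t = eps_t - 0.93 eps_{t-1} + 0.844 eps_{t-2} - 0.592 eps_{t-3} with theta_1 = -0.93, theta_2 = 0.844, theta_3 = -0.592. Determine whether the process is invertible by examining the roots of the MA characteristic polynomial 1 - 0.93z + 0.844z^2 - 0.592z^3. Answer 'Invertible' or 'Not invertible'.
\text{Invertible}

The MA(q) characteristic polynomial is P(z) = 1 - 0.93z + 0.844z^2 - 0.592z^3.
Invertibility requires all roots to lie outside the unit circle, i.e. |z| > 1 for every root.
Degree 3: look for a simple real root z0 first, then factor out (1 - z/z0) and solve the remaining quadratic.
Testing z0 = 1.25: P(1.25) = 1 + (-0.93)(1.25) + (0.844)(1.25)^2 + (-0.592)(1.25)^3
  = 1 + (-1.1625) + (1.31875) + (-1.15625) = 0.  So z_0 = 1.25 is a root, |z_0| = 1.25.
Divide out the factor (1 - 0.8 z) = (1 - z/z0) (since 1/z0 = 0.8):
  P(z) = (1 - 0.8 z)(1 + (-0.13) z + (0.74) z^2)
  [check: z-coef -0.13 - (0.8) = -0.93; z^2-coef 0.74 - (0.8)(-0.13) = 0.844; z^3-coef -(0.8)(0.74) = -0.592.]
Remaining roots from the quadratic factor 1 + (-0.13) z + (0.74) z^2:
  Set 1 + (-0.13) z + (0.74) z^2 = 0, i.e. a z^2 + b z + c = 0 with a = 0.74, b = -0.13, c = 1.
  Discriminant D = b^2 - 4ac = (-0.13)^2 - 4*(0.74)*1 = 0.0169 - (2.96) = -2.9431.
  D < 0, so the roots are the complex-conjugate pair z = (-b +/- i sqrt(-D)) / (2a) = 0.0878 +/- 1.1592i.
  For a conjugate pair |z|^2 = z * conj(z) = (product of roots) = c/a = 1/(0.74) = 1.351351, so |z| = sqrt(1.351351) = 1.1625 for both roots.
Moduli of all roots: 1.2500, 1.1625, 1.1625.
All moduli strictly greater than 1? Yes.
Verdict: Invertible.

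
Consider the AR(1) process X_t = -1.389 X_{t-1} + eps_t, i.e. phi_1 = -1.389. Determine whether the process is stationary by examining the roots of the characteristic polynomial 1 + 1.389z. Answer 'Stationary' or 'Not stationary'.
\text{Not stationary}

The AR(p) characteristic polynomial is P(z) = 1 + 1.389z.
Stationarity requires all roots to lie outside the unit circle, i.e. |z| > 1 for every root.
This is linear in z: 1 + (1.389) z = 0  =>  z = -1/(1.389) = -0.719942,  |z| = 0.719942.
Moduli of all roots: 0.7199.
All moduli strictly greater than 1? No.
Verdict: Not stationary.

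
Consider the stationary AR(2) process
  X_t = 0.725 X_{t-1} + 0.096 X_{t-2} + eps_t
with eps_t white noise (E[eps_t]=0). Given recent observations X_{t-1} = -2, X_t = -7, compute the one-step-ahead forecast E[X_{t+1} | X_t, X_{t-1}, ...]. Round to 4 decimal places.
E[X_{t+1} \mid \mathcal F_t] = -5.2670

For an AR(p) model X_t = c + sum_i phi_i X_{t-i} + eps_t, the
one-step-ahead conditional mean is
  E[X_{t+1} | X_t, ...] = c + sum_i phi_i X_{t+1-i}.
Substitute known values:
  E[X_{t+1} | ...] = (0.725) * (-7) + (0.096) * (-2)
                   = -5.2670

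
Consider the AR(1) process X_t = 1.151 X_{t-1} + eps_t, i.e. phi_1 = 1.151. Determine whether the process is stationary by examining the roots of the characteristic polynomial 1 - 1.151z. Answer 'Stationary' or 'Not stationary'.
\text{Not stationary}

The AR(p) characteristic polynomial is P(z) = 1 - 1.151z.
Stationarity requires all roots to lie outside the unit circle, i.e. |z| > 1 for every root.
This is linear in z: 1 + (-1.151) z = 0  =>  z = -1/(-1.151) = 0.86881,  |z| = 0.86881.
Moduli of all roots: 0.8688.
All moduli strictly greater than 1? No.
Verdict: Not stationary.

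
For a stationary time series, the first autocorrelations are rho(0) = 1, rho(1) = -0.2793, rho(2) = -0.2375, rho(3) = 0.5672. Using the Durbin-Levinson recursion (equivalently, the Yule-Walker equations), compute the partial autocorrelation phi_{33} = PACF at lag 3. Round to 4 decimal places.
\phi_{33} = 0.4700

The PACF at lag k is phi_{kk}, the last component of the solution
to the Yule-Walker system G_k phi = r_k where
  (G_k)_{ij} = rho(|i - j|), (r_k)_i = rho(i), i,j = 1..k.
Equivalently, Durbin-Levinson gives phi_{kk} iteratively:
  phi_{11} = rho(1)
  phi_{kk} = [rho(k) - sum_{j=1..k-1} phi_{k-1,j} rho(k-j)]
            / [1 - sum_{j=1..k-1} phi_{k-1,j} rho(j)],
  phi_{k,j} = phi_{k-1,j} - phi_{kk} phi_{k-1,k-j},  j = 1..k-1.
Step k = 1:
  phi_11 = rho(1) = -0.2793.
Step k = 2:
  phi_22 = [rho(2) - phi_11 rho(1)] / [1 - phi_11 rho(1)] = [-0.2375 - (-0.2793)(-0.2793)] / [1 - (-0.2793)(-0.2793)]
         = -0.31550849 / 0.92199151 = -0.342203.
  Update: phi_21 = phi_11 - phi_22 phi_11 = -0.2793 - (-0.342203)(-0.2793) = -0.374877.
Step k = 3:
  phi_33 = [rho(3) - phi_21 rho(2) - phi_22 rho(1)] / [1 - phi_21 rho(1) - phi_22 rho(2)]
    numerator   = 0.5672 - (-0.374877)(-0.2375) - (-0.342203)(-0.2793) = 0.38258926
    denominator = 1 - (-0.374877)(-0.2793) - (-0.342203)(-0.2375) = 0.81402348
  phi_33 = 0.38258926 / 0.81402348 = 0.47.
Therefore phi_{33} = 0.4700.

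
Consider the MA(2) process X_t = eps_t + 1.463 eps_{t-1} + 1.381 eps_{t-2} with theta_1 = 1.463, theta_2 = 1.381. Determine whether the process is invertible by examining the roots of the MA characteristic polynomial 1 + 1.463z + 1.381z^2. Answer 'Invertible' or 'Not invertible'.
\text{Not invertible}

The MA(q) characteristic polynomial is P(z) = 1 + 1.463z + 1.381z^2.
Invertibility requires all roots to lie outside the unit circle, i.e. |z| > 1 for every root.
Set 1 + (1.463) z + (1.381) z^2 = 0, i.e. a z^2 + b z + c = 0 with a = 1.381, b = 1.463, c = 1.
Discriminant D = b^2 - 4ac = (1.463)^2 - 4*(1.381)*1 = 2.140369 - (5.524) = -3.383631.
D < 0, so the roots are the complex-conjugate pair z = (-b +/- i sqrt(-D)) / (2a) = -0.5297 +/- 0.666i.
For a conjugate pair |z|^2 = z * conj(z) = (product of roots) = c/a = 1/(1.381) = 0.724113, so |z| = sqrt(0.724113) = 0.8509 for both roots.
Moduli of all roots: 0.8509, 0.8509.
All moduli strictly greater than 1? No.
Verdict: Not invertible.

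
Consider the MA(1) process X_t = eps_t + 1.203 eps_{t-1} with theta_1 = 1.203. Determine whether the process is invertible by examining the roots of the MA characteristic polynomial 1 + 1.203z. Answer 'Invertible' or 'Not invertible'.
\text{Not invertible}

The MA(q) characteristic polynomial is P(z) = 1 + 1.203z.
Invertibility requires all roots to lie outside the unit circle, i.e. |z| > 1 for every root.
This is linear in z: 1 + (1.203) z = 0  =>  z = -1/(1.203) = -0.831255,  |z| = 0.831255.
Moduli of all roots: 0.8313.
All moduli strictly greater than 1? No.
Verdict: Not invertible.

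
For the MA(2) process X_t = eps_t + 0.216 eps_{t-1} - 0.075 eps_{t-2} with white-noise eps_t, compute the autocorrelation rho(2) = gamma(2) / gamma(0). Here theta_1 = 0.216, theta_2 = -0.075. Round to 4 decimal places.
\rho(2) = -0.0713

For an MA(q) process with theta_0 = 1, the autocovariance is
  gamma(k) = sigma^2 * sum_{i=0..q-k} theta_i * theta_{i+k},
and rho(k) = gamma(k) / gamma(0). Sigma^2 cancels.
  numerator   = (1)*(-0.075) = -0.075.
  denominator = (1)^2 + (0.216)^2 + (-0.075)^2 = 1.052281.
  rho(2) = -0.075 / 1.052281 = -0.0713.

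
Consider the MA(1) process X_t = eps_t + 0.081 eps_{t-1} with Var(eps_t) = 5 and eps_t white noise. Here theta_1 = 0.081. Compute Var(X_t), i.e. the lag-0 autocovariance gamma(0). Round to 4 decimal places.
\gamma(0) = 5.0328

For an MA(q) process X_t = eps_t + sum_i theta_i eps_{t-i} with
Var(eps_t) = sigma^2, the variance is
  gamma(0) = sigma^2 * (1 + sum_i theta_i^2).
  sum_i theta_i^2 = (0.081)^2 = 0.006561.
  gamma(0) = 5 * (1 + 0.006561) = 5 * 1.006561 = 5.032805, which rounds to 5.0328.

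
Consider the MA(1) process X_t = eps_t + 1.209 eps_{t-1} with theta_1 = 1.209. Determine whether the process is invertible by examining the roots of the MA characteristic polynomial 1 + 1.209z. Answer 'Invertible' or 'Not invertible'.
\text{Not invertible}

The MA(q) characteristic polynomial is P(z) = 1 + 1.209z.
Invertibility requires all roots to lie outside the unit circle, i.e. |z| > 1 for every root.
This is linear in z: 1 + (1.209) z = 0  =>  z = -1/(1.209) = -0.82713,  |z| = 0.82713.
Moduli of all roots: 0.8271.
All moduli strictly greater than 1? No.
Verdict: Not invertible.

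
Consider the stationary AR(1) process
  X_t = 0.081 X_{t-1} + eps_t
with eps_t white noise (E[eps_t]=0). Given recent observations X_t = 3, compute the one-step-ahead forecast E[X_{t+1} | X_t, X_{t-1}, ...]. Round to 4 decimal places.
E[X_{t+1} \mid \mathcal F_t] = 0.2430

For an AR(p) model X_t = c + sum_i phi_i X_{t-i} + eps_t, the
one-step-ahead conditional mean is
  E[X_{t+1} | X_t, ...] = c + sum_i phi_i X_{t+1-i}.
Substitute known values:
  E[X_{t+1} | ...] = (0.081) * (3)
                   = 0.2430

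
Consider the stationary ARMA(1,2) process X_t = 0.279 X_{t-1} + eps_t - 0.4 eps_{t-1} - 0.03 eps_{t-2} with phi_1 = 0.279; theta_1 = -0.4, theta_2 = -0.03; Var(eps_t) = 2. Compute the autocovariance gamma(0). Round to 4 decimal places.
\gamma(0) = 2.0381

Multiply the model equation by X_{t-k} and take expectations. With theta_0 = psi_0 = 1 and psi_j the MA(infinity) weights, this gives
  gamma(k) - sum_i phi_i gamma(k-i) = c_k,
  c_k = sigma^2 * sum_{j=k..q} theta_j psi_{j-k}   (c_k = 0 for k > q),
using gamma(-m) = gamma(m).
psi-weights needed (psi_j = theta_j + sum_i phi_i psi_{j-i}):
  psi_1 = theta_1 + phi_1 = -0.4 + (0.279) = -0.121
  psi_2 = theta_2 + phi_1 psi_1 = -0.03 + (0.279)(-0.121) = -0.063759
Right-hand sides:
  c_0 = sigma^2 (1 + theta_1 psi_1 + theta_2 psi_2) = 2 * (1 + (-0.4)(-0.121) + (-0.03)(-0.063759)) = 2 * 1.050313 = 2.100626
  c_1 = sigma^2 (theta_1 + theta_2 psi_1) = 2 * (-0.4 + (-0.03)(-0.121)) = -0.79274
  c_2 = sigma^2 theta_2 = 2 * (-0.03) = -0.06
Equations for k = 0 and k = 1 (AR order 1):
  gamma(0) = phi_1 gamma(1) + c_0
  gamma(1) = phi_1 gamma(0) + c_1
Substituting the second into the first: gamma(0) (1 - phi_1^2) = c_0 + phi_1 c_1, so
  gamma(0) = (c_0 + phi_1 c_1) / (1 - phi_1^2) = (2.100626 + (0.279)(-0.79274)) / (1 - (0.279)^2) = 1.879451 / 0.922159 = 2.038099.
Therefore gamma(0) = 2.0381 (to 4 decimal places).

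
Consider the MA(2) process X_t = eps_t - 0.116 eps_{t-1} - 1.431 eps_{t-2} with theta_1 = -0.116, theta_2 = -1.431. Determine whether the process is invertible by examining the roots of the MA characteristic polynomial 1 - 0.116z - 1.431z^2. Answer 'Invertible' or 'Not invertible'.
\text{Not invertible}

The MA(q) characteristic polynomial is P(z) = 1 - 0.116z - 1.431z^2.
Invertibility requires all roots to lie outside the unit circle, i.e. |z| > 1 for every root.
Set 1 + (-0.116) z + (-1.431) z^2 = 0, i.e. a z^2 + b z + c = 0 with a = -1.431, b = -0.116, c = 1.
Discriminant D = b^2 - 4ac = (-0.116)^2 - 4*(-1.431)*1 = 0.013456 - (-5.724) = 5.737456.
D >= 0, so the roots are real: z = (-b +/- sqrt(D)) / (2a) = (0.116 +/- 2.395299) / (-2.862).
  z_1 = (0.116 + 2.395299) / (-2.862) = -0.8775,   |z_1| = 0.8775.
  z_2 = (0.116 - 2.395299) / (-2.862) = 0.7964,   |z_2| = 0.7964.
Moduli of all roots: 0.8775, 0.7964.
All moduli strictly greater than 1? No.
Verdict: Not invertible.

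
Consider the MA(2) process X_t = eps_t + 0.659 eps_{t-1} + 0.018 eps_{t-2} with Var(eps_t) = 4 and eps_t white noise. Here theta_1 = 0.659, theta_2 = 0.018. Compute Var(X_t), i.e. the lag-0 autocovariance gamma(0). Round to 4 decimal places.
\gamma(0) = 5.7384

For an MA(q) process X_t = eps_t + sum_i theta_i eps_{t-i} with
Var(eps_t) = sigma^2, the variance is
  gamma(0) = sigma^2 * (1 + sum_i theta_i^2).
  sum_i theta_i^2 = (0.659)^2 + (0.018)^2 = 0.434281 + 0.000324 = 0.434605.
  gamma(0) = 4 * (1 + 0.434605) = 4 * 1.434605 = 5.73842, which rounds to 5.7384.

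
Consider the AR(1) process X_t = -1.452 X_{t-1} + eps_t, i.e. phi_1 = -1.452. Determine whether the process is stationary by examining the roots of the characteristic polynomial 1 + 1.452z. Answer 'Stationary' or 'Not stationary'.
\text{Not stationary}

The AR(p) characteristic polynomial is P(z) = 1 + 1.452z.
Stationarity requires all roots to lie outside the unit circle, i.e. |z| > 1 for every root.
This is linear in z: 1 + (1.452) z = 0  =>  z = -1/(1.452) = -0.688705,  |z| = 0.688705.
Moduli of all roots: 0.6887.
All moduli strictly greater than 1? No.
Verdict: Not stationary.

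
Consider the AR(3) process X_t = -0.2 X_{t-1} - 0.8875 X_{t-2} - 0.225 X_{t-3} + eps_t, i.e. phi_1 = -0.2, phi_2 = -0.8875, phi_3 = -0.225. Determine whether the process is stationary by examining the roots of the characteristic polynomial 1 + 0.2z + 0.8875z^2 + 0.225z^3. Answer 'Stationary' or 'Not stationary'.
\text{Stationary}

The AR(p) characteristic polynomial is P(z) = 1 + 0.2z + 0.8875z^2 + 0.225z^3.
Stationarity requires all roots to lie outside the unit circle, i.e. |z| > 1 for every root.
Degree 3: look for a simple real root z0 first, then factor out (1 - z/z0) and solve the remaining quadratic.
Testing z0 = -4: P(-4) = 1 + (0.2)(-4) + (0.8875)(-4)^2 + (0.225)(-4)^3
  = 1 + (-0.8) + (14.2) + (-14.4) = 0.  So z_0 = -4 is a root, |z_0| = 4.
Divide out the factor (1 + 0.25 z) = (1 - z/z0) (since 1/z0 = -0.25):
  P(z) = (1 + 0.25 z)(1 + (-0.05) z + (0.9) z^2)
  [check: z-coef -0.05 - (-0.25) = 0.2; z^2-coef 0.9 - (-0.25)(-0.05) = 0.8875; z^3-coef -(-0.25)(0.9) = 0.225.]
Remaining roots from the quadratic factor 1 + (-0.05) z + (0.9) z^2:
  Set 1 + (-0.05) z + (0.9) z^2 = 0, i.e. a z^2 + b z + c = 0 with a = 0.9, b = -0.05, c = 1.
  Discriminant D = b^2 - 4ac = (-0.05)^2 - 4*(0.9)*1 = 0.0025 - (3.6) = -3.5975.
  D < 0, so the roots are the complex-conjugate pair z = (-b +/- i sqrt(-D)) / (2a) = 0.0278 +/- 1.0537i.
  For a conjugate pair |z|^2 = z * conj(z) = (product of roots) = c/a = 1/(0.9) = 1.111111, so |z| = sqrt(1.111111) = 1.0541 for both roots.
Moduli of all roots: 4.0000, 1.0541, 1.0541.
All moduli strictly greater than 1? Yes.
Verdict: Stationary.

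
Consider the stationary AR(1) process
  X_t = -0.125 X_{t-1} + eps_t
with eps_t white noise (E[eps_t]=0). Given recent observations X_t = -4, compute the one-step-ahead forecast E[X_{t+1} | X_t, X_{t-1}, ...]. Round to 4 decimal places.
E[X_{t+1} \mid \mathcal F_t] = 0.5000

For an AR(p) model X_t = c + sum_i phi_i X_{t-i} + eps_t, the
one-step-ahead conditional mean is
  E[X_{t+1} | X_t, ...] = c + sum_i phi_i X_{t+1-i}.
Substitute known values:
  E[X_{t+1} | ...] = (-0.125) * (-4)
                   = 0.5000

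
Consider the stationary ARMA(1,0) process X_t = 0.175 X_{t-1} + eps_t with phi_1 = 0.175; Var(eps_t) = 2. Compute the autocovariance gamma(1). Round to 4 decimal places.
\gamma(1) = 0.3611

Multiply the model equation by X_{t-k} and take expectations. With theta_0 = psi_0 = 1 and psi_j the MA(infinity) weights, this gives
  gamma(k) - sum_i phi_i gamma(k-i) = c_k,
  c_k = sigma^2 * sum_{j=k..q} theta_j psi_{j-k}   (c_k = 0 for k > q),
using gamma(-m) = gamma(m).
Pure AR (q = 0): c_0 = sigma^2 = 2, c_k = 0 for k >= 1.
Equations for k = 0 and k = 1 (AR order 1):
  gamma(0) = phi_1 gamma(1) + c_0
  gamma(1) = phi_1 gamma(0) + c_1
Substituting the second into the first: gamma(0) (1 - phi_1^2) = c_0 + phi_1 c_1, so
  gamma(0) = c_0 / (1 - phi_1^2) = 2 / (1 - (0.175)^2) = 2 / 0.969375 = 2.063185.
  gamma(1) = phi_1 gamma(0) = (0.175)(2.063185) = 0.361057.
Therefore gamma(1) = 0.3611 (to 4 decimal places).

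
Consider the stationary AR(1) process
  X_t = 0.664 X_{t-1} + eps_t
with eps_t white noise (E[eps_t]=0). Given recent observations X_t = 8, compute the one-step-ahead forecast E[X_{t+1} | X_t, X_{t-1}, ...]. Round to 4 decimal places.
E[X_{t+1} \mid \mathcal F_t] = 5.3120

For an AR(p) model X_t = c + sum_i phi_i X_{t-i} + eps_t, the
one-step-ahead conditional mean is
  E[X_{t+1} | X_t, ...] = c + sum_i phi_i X_{t+1-i}.
Substitute known values:
  E[X_{t+1} | ...] = (0.664) * (8)
                   = 5.3120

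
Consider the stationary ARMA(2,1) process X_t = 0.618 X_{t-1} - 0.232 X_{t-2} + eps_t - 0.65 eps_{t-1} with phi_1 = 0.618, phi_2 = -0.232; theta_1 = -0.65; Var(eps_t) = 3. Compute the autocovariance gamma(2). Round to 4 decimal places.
\gamma(2) = -0.7236

Multiply the model equation by X_{t-k} and take expectations. With theta_0 = psi_0 = 1 and psi_j the MA(infinity) weights, this gives
  gamma(k) - sum_i phi_i gamma(k-i) = c_k,
  c_k = sigma^2 * sum_{j=k..q} theta_j psi_{j-k}   (c_k = 0 for k > q),
using gamma(-m) = gamma(m).
psi-weights needed (psi_j = theta_j + sum_i phi_i psi_{j-i}):
  psi_1 = theta_1 + phi_1 = -0.65 + (0.618) = -0.032
Right-hand sides:
  c_0 = sigma^2 (1 + theta_1 psi_1) = 3 * (1 + (-0.65)(-0.032)) = 3 * 1.0208 = 3.0624
  c_1 = sigma^2 theta_1 = 3 * (-0.65) = -1.95
  c_2 = 0
Equations for k = 0, 1, 2 (AR order 2, c_2 = 0):
  (E0) gamma(0) = phi_1 gamma(1) + phi_2 gamma(2) + c_0
  (E1) gamma(1) = phi_1 gamma(0) + phi_2 gamma(1) + c_1
  (E2) gamma(2) = phi_1 gamma(1) + phi_2 gamma(0)
From (E1): gamma(1) = A gamma(0) + B with
  A = phi_1 / (1 - phi_2) = 0.618 / 1.232 = 0.501623,   B = c_1 / (1 - phi_2) = -1.95 / 1.232 = -1.582792.
Insert (E2) into (E0): gamma(0) (1 - phi_2^2) = phi_1 (1 + phi_2) gamma(1) + c_0.
  phi_1 (1 + phi_2) = (0.618)(0.768) = 0.474624,   1 - phi_2^2 = 0.946176.
Replace gamma(1) by A gamma(0) + B and collect gamma(0):
  gamma(0) [0.946176 - (0.474624)(0.501623)] = (0.474624)(-1.582792) + 3.0624
  gamma(0) * 0.708094 = 2.311169
  gamma(0) = 2.311169 / 0.708094 = 3.263932.
  gamma(1) = A gamma(0) + B = (0.501623)(3.263932) + (-1.582792) = 0.054472.
  gamma(2) = phi_1 gamma(1) + phi_2 gamma(0) = (0.618)(0.054472) + (-0.232)(3.263932) = -0.723568.
Therefore gamma(2) = -0.7236 (to 4 decimal places).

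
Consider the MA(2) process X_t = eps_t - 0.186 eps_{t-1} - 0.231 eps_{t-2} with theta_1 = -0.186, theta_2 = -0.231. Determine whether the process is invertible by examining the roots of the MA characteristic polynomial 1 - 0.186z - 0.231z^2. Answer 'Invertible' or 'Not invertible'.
\text{Invertible}

The MA(q) characteristic polynomial is P(z) = 1 - 0.186z - 0.231z^2.
Invertibility requires all roots to lie outside the unit circle, i.e. |z| > 1 for every root.
Set 1 + (-0.186) z + (-0.231) z^2 = 0, i.e. a z^2 + b z + c = 0 with a = -0.231, b = -0.186, c = 1.
Discriminant D = b^2 - 4ac = (-0.186)^2 - 4*(-0.231)*1 = 0.034596 - (-0.924) = 0.958596.
D >= 0, so the roots are real: z = (-b +/- sqrt(D)) / (2a) = (0.186 +/- 0.979079) / (-0.462).
  z_1 = (0.186 + 0.979079) / (-0.462) = -2.5218,   |z_1| = 2.5218.
  z_2 = (0.186 - 0.979079) / (-0.462) = 1.7166,   |z_2| = 1.7166.
Moduli of all roots: 2.5218, 1.7166.
All moduli strictly greater than 1? Yes.
Verdict: Invertible.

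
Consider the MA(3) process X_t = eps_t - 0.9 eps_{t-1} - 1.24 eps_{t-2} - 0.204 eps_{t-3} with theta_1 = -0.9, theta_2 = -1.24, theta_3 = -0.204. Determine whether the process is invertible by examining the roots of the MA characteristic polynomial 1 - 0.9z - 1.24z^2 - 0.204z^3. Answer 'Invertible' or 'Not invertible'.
\text{Not invertible}

The MA(q) characteristic polynomial is P(z) = 1 - 0.9z - 1.24z^2 - 0.204z^3.
Invertibility requires all roots to lie outside the unit circle, i.e. |z| > 1 for every root.
Degree 3: look for a simple real root z0 first, then factor out (1 - z/z0) and solve the remaining quadratic.
Testing z0 = -5: P(-5) = 1 + (-0.9)(-5) + (-1.24)(-5)^2 + (-0.204)(-5)^3
  = 1 + (4.5) + (-31) + (25.5) = 0.  So z_0 = -5 is a root, |z_0| = 5.
Divide out the factor (1 + 0.2 z) = (1 - z/z0) (since 1/z0 = -0.2):
  P(z) = (1 + 0.2 z)(1 + (-1.1) z + (-1.02) z^2)
  [check: z-coef -1.1 - (-0.2) = -0.9; z^2-coef -1.02 - (-0.2)(-1.1) = -1.24; z^3-coef -(-0.2)(-1.02) = -0.204.]
Remaining roots from the quadratic factor 1 + (-1.1) z + (-1.02) z^2:
  Set 1 + (-1.1) z + (-1.02) z^2 = 0, i.e. a z^2 + b z + c = 0 with a = -1.02, b = -1.1, c = 1.
  Discriminant D = b^2 - 4ac = (-1.1)^2 - 4*(-1.02)*1 = 1.21 - (-4.08) = 5.29.
  D >= 0, so the roots are real: z = (-b +/- sqrt(D)) / (2a) = (1.1 +/- 2.3) / (-2.04).
    z_1 = (1.1 + 2.3) / (-2.04) = -1.6667,   |z_1| = 1.6667.
    z_2 = (1.1 - 2.3) / (-2.04) = 0.5882,   |z_2| = 0.5882.
Moduli of all roots: 5.0000, 1.6667, 0.5882.
All moduli strictly greater than 1? No.
Verdict: Not invertible.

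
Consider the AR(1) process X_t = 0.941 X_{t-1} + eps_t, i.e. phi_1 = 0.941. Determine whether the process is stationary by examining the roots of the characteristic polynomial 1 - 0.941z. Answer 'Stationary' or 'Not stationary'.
\text{Stationary}

The AR(p) characteristic polynomial is P(z) = 1 - 0.941z.
Stationarity requires all roots to lie outside the unit circle, i.e. |z| > 1 for every root.
This is linear in z: 1 + (-0.941) z = 0  =>  z = -1/(-0.941) = 1.062699,  |z| = 1.062699.
Moduli of all roots: 1.0627.
All moduli strictly greater than 1? Yes.
Verdict: Stationary.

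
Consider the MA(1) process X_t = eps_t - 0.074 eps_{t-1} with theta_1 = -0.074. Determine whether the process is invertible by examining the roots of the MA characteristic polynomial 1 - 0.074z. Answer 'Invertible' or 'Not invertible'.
\text{Invertible}

The MA(q) characteristic polynomial is P(z) = 1 - 0.074z.
Invertibility requires all roots to lie outside the unit circle, i.e. |z| > 1 for every root.
This is linear in z: 1 + (-0.074) z = 0  =>  z = -1/(-0.074) = 13.513514,  |z| = 13.513514.
Moduli of all roots: 13.5135.
All moduli strictly greater than 1? Yes.
Verdict: Invertible.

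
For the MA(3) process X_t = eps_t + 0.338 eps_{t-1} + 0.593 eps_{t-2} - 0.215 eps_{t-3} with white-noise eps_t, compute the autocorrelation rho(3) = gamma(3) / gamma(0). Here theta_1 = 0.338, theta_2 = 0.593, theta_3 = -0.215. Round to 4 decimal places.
\rho(3) = -0.1422

For an MA(q) process with theta_0 = 1, the autocovariance is
  gamma(k) = sigma^2 * sum_{i=0..q-k} theta_i * theta_{i+k},
and rho(k) = gamma(k) / gamma(0). Sigma^2 cancels.
  numerator   = (1)*(-0.215) = -0.215.
  denominator = (1)^2 + (0.338)^2 + (0.593)^2 + (-0.215)^2 = 1.512118.
  rho(3) = -0.215 / 1.512118 = -0.1422.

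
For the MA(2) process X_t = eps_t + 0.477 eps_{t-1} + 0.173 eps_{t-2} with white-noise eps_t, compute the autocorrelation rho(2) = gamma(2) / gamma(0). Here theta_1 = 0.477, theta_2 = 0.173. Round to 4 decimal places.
\rho(2) = 0.1376

For an MA(q) process with theta_0 = 1, the autocovariance is
  gamma(k) = sigma^2 * sum_{i=0..q-k} theta_i * theta_{i+k},
and rho(k) = gamma(k) / gamma(0). Sigma^2 cancels.
  numerator   = (1)*(0.173) = 0.173.
  denominator = (1)^2 + (0.477)^2 + (0.173)^2 = 1.257458.
  rho(2) = 0.173 / 1.257458 = 0.1376.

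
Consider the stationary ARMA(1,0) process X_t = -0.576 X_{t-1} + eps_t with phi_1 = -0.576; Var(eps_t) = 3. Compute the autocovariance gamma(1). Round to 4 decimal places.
\gamma(1) = -2.5860

Multiply the model equation by X_{t-k} and take expectations. With theta_0 = psi_0 = 1 and psi_j the MA(infinity) weights, this gives
  gamma(k) - sum_i phi_i gamma(k-i) = c_k,
  c_k = sigma^2 * sum_{j=k..q} theta_j psi_{j-k}   (c_k = 0 for k > q),
using gamma(-m) = gamma(m).
Pure AR (q = 0): c_0 = sigma^2 = 3, c_k = 0 for k >= 1.
Equations for k = 0 and k = 1 (AR order 1):
  gamma(0) = phi_1 gamma(1) + c_0
  gamma(1) = phi_1 gamma(0) + c_1
Substituting the second into the first: gamma(0) (1 - phi_1^2) = c_0 + phi_1 c_1, so
  gamma(0) = c_0 / (1 - phi_1^2) = 3 / (1 - (-0.576)^2) = 3 / 0.668224 = 4.489512.
  gamma(1) = phi_1 gamma(0) = (-0.576)(4.489512) = -2.585959.
Therefore gamma(1) = -2.5860 (to 4 decimal places).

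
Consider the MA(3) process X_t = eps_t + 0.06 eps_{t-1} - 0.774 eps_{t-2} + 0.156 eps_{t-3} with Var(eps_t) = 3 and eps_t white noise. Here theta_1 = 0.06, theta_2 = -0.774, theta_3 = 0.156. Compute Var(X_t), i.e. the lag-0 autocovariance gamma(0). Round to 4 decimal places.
\gamma(0) = 4.8810

For an MA(q) process X_t = eps_t + sum_i theta_i eps_{t-i} with
Var(eps_t) = sigma^2, the variance is
  gamma(0) = sigma^2 * (1 + sum_i theta_i^2).
  sum_i theta_i^2 = (0.06)^2 + (-0.774)^2 + (0.156)^2 = 0.0036 + 0.599076 + 0.024336 = 0.627012.
  gamma(0) = 3 * (1 + 0.627012) = 3 * 1.627012 = 4.881036, which rounds to 4.8810.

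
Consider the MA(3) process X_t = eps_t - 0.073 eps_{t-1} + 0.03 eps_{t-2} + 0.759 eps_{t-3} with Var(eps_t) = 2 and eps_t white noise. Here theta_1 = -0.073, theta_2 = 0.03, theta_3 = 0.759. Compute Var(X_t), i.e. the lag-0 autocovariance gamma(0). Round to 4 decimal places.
\gamma(0) = 3.1646

For an MA(q) process X_t = eps_t + sum_i theta_i eps_{t-i} with
Var(eps_t) = sigma^2, the variance is
  gamma(0) = sigma^2 * (1 + sum_i theta_i^2).
  sum_i theta_i^2 = (-0.073)^2 + (0.03)^2 + (0.759)^2 = 0.005329 + 0.0009 + 0.576081 = 0.58231.
  gamma(0) = 2 * (1 + 0.58231) = 2 * 1.58231 = 3.16462, which rounds to 3.1646.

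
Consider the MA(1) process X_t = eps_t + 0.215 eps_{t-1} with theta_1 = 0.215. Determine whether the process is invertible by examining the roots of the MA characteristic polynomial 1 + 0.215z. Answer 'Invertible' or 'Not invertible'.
\text{Invertible}

The MA(q) characteristic polynomial is P(z) = 1 + 0.215z.
Invertibility requires all roots to lie outside the unit circle, i.e. |z| > 1 for every root.
This is linear in z: 1 + (0.215) z = 0  =>  z = -1/(0.215) = -4.651163,  |z| = 4.651163.
Moduli of all roots: 4.6512.
All moduli strictly greater than 1? Yes.
Verdict: Invertible.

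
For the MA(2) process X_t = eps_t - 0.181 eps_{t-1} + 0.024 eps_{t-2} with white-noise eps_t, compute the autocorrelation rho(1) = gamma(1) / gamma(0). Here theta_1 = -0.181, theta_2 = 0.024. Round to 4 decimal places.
\rho(1) = -0.1794

For an MA(q) process with theta_0 = 1, the autocovariance is
  gamma(k) = sigma^2 * sum_{i=0..q-k} theta_i * theta_{i+k},
and rho(k) = gamma(k) / gamma(0). Sigma^2 cancels.
  numerator   = (1)*(-0.181) + (-0.181)*(0.024) = -0.185344.
  denominator = (1)^2 + (-0.181)^2 + (0.024)^2 = 1.033337.
  rho(1) = -0.185344 / 1.033337 = -0.1794.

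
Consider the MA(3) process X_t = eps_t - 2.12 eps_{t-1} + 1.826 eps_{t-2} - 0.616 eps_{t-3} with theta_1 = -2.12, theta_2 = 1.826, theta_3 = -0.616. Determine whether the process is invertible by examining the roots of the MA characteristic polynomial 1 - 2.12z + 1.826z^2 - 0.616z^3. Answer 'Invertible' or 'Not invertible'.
\text{Invertible}

The MA(q) characteristic polynomial is P(z) = 1 - 2.12z + 1.826z^2 - 0.616z^3.
Invertibility requires all roots to lie outside the unit circle, i.e. |z| > 1 for every root.
Degree 3: look for a simple real root z0 first, then factor out (1 - z/z0) and solve the remaining quadratic.
Testing z0 = 1.25: P(1.25) = 1 + (-2.12)(1.25) + (1.826)(1.25)^2 + (-0.616)(1.25)^3
  = 1 + (-2.65) + (2.853125) + (-1.203125) = 0.  So z_0 = 1.25 is a root, |z_0| = 1.25.
Divide out the factor (1 - 0.8 z) = (1 - z/z0) (since 1/z0 = 0.8):
  P(z) = (1 - 0.8 z)(1 + (-1.32) z + (0.77) z^2)
  [check: z-coef -1.32 - (0.8) = -2.12; z^2-coef 0.77 - (0.8)(-1.32) = 1.826; z^3-coef -(0.8)(0.77) = -0.616.]
Remaining roots from the quadratic factor 1 + (-1.32) z + (0.77) z^2:
  Set 1 + (-1.32) z + (0.77) z^2 = 0, i.e. a z^2 + b z + c = 0 with a = 0.77, b = -1.32, c = 1.
  Discriminant D = b^2 - 4ac = (-1.32)^2 - 4*(0.77)*1 = 1.7424 - (3.08) = -1.3376.
  D < 0, so the roots are the complex-conjugate pair z = (-b +/- i sqrt(-D)) / (2a) = 0.8571 +/- 0.751i.
  For a conjugate pair |z|^2 = z * conj(z) = (product of roots) = c/a = 1/(0.77) = 1.298701, so |z| = sqrt(1.298701) = 1.1396 for both roots.
Moduli of all roots: 1.2500, 1.1396, 1.1396.
All moduli strictly greater than 1? Yes.
Verdict: Invertible.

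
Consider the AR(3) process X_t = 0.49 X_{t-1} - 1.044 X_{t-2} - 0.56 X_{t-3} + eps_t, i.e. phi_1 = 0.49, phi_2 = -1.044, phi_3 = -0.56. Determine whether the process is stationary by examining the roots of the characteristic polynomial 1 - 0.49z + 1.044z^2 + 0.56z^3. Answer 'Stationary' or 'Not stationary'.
\text{Not stationary}

The AR(p) characteristic polynomial is P(z) = 1 - 0.49z + 1.044z^2 + 0.56z^3.
Stationarity requires all roots to lie outside the unit circle, i.e. |z| > 1 for every root.
Degree 3: look for a simple real root z0 first, then factor out (1 - z/z0) and solve the remaining quadratic.
Testing z0 = -2.5: P(-2.5) = 1 + (-0.49)(-2.5) + (1.044)(-2.5)^2 + (0.56)(-2.5)^3
  = 1 + (1.225) + (6.525) + (-8.75) = 0.  So z_0 = -2.5 is a root, |z_0| = 2.5.
Divide out the factor (1 + 0.4 z) = (1 - z/z0) (since 1/z0 = -0.4):
  P(z) = (1 + 0.4 z)(1 + (-0.89) z + (1.4) z^2)
  [check: z-coef -0.89 - (-0.4) = -0.49; z^2-coef 1.4 - (-0.4)(-0.89) = 1.044; z^3-coef -(-0.4)(1.4) = 0.56.]
Remaining roots from the quadratic factor 1 + (-0.89) z + (1.4) z^2:
  Set 1 + (-0.89) z + (1.4) z^2 = 0, i.e. a z^2 + b z + c = 0 with a = 1.4, b = -0.89, c = 1.
  Discriminant D = b^2 - 4ac = (-0.89)^2 - 4*(1.4)*1 = 0.7921 - (5.6) = -4.8079.
  D < 0, so the roots are the complex-conjugate pair z = (-b +/- i sqrt(-D)) / (2a) = 0.3179 +/- 0.7831i.
  For a conjugate pair |z|^2 = z * conj(z) = (product of roots) = c/a = 1/(1.4) = 0.714286, so |z| = sqrt(0.714286) = 0.8452 for both roots.
Moduli of all roots: 2.5000, 0.8452, 0.8452.
All moduli strictly greater than 1? No.
Verdict: Not stationary.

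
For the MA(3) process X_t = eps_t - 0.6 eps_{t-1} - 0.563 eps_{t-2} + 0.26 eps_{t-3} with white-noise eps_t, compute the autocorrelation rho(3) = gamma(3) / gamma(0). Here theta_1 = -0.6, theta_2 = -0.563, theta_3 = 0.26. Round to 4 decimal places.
\rho(3) = 0.1490

For an MA(q) process with theta_0 = 1, the autocovariance is
  gamma(k) = sigma^2 * sum_{i=0..q-k} theta_i * theta_{i+k},
and rho(k) = gamma(k) / gamma(0). Sigma^2 cancels.
  numerator   = (1)*(0.26) = 0.26.
  denominator = (1)^2 + (-0.6)^2 + (-0.563)^2 + (0.26)^2 = 1.744569.
  rho(3) = 0.26 / 1.744569 = 0.1490.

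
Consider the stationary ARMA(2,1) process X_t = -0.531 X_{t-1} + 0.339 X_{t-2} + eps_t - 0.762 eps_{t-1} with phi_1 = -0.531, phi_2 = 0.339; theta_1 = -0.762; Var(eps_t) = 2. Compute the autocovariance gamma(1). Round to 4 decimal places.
\gamma(1) = -16.6620

Multiply the model equation by X_{t-k} and take expectations. With theta_0 = psi_0 = 1 and psi_j the MA(infinity) weights, this gives
  gamma(k) - sum_i phi_i gamma(k-i) = c_k,
  c_k = sigma^2 * sum_{j=k..q} theta_j psi_{j-k}   (c_k = 0 for k > q),
using gamma(-m) = gamma(m).
psi-weights needed (psi_j = theta_j + sum_i phi_i psi_{j-i}):
  psi_1 = theta_1 + phi_1 = -0.762 + (-0.531) = -1.293
Right-hand sides:
  c_0 = sigma^2 (1 + theta_1 psi_1) = 2 * (1 + (-0.762)(-1.293)) = 2 * 1.985266 = 3.970532
  c_1 = sigma^2 theta_1 = 2 * (-0.762) = -1.524
  c_2 = 0
Equations for k = 0, 1, 2 (AR order 2, c_2 = 0):
  (E0) gamma(0) = phi_1 gamma(1) + phi_2 gamma(2) + c_0
  (E1) gamma(1) = phi_1 gamma(0) + phi_2 gamma(1) + c_1
  (E2) gamma(2) = phi_1 gamma(1) + phi_2 gamma(0)
From (E1): gamma(1) = A gamma(0) + B with
  A = phi_1 / (1 - phi_2) = -0.531 / 0.661 = -0.803328,   B = c_1 / (1 - phi_2) = -1.524 / 0.661 = -2.305598.
Insert (E2) into (E0): gamma(0) (1 - phi_2^2) = phi_1 (1 + phi_2) gamma(1) + c_0.
  phi_1 (1 + phi_2) = (-0.531)(1.339) = -0.711009,   1 - phi_2^2 = 0.885079.
Replace gamma(1) by A gamma(0) + B and collect gamma(0):
  gamma(0) [0.885079 - (-0.711009)(-0.803328)] = (-0.711009)(-2.305598) + 3.970532
  gamma(0) * 0.313905 = 5.609833
  gamma(0) = 5.609833 / 0.313905 = 17.871096.
  gamma(1) = A gamma(0) + B = (-0.803328)(17.871096) + (-2.305598) = -16.661954.
Therefore gamma(1) = -16.6620 (to 4 decimal places).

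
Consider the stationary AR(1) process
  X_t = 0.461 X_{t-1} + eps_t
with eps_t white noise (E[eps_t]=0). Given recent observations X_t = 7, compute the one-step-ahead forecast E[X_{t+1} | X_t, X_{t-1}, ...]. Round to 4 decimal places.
E[X_{t+1} \mid \mathcal F_t] = 3.2270

For an AR(p) model X_t = c + sum_i phi_i X_{t-i} + eps_t, the
one-step-ahead conditional mean is
  E[X_{t+1} | X_t, ...] = c + sum_i phi_i X_{t+1-i}.
Substitute known values:
  E[X_{t+1} | ...] = (0.461) * (7)
                   = 3.2270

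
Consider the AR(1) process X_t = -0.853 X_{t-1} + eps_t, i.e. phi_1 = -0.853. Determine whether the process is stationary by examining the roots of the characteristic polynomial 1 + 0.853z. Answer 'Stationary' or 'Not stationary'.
\text{Stationary}

The AR(p) characteristic polynomial is P(z) = 1 + 0.853z.
Stationarity requires all roots to lie outside the unit circle, i.e. |z| > 1 for every root.
This is linear in z: 1 + (0.853) z = 0  =>  z = -1/(0.853) = -1.172333,  |z| = 1.172333.
Moduli of all roots: 1.1723.
All moduli strictly greater than 1? Yes.
Verdict: Stationary.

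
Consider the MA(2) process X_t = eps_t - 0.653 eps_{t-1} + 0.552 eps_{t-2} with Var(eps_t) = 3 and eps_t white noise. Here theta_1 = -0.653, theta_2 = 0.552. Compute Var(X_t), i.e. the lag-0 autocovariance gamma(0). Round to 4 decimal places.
\gamma(0) = 5.1933

For an MA(q) process X_t = eps_t + sum_i theta_i eps_{t-i} with
Var(eps_t) = sigma^2, the variance is
  gamma(0) = sigma^2 * (1 + sum_i theta_i^2).
  sum_i theta_i^2 = (-0.653)^2 + (0.552)^2 = 0.426409 + 0.304704 = 0.731113.
  gamma(0) = 3 * (1 + 0.731113) = 3 * 1.731113 = 5.193339, which rounds to 5.1933.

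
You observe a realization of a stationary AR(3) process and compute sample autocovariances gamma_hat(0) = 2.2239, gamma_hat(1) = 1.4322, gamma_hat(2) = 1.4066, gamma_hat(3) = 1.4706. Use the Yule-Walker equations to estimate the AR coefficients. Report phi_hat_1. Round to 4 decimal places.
\hat\phi_{1} = 0.2820

The Yule-Walker equations for an AR(p) process read, in matrix form,
  Gamma_p phi = r_p,   with   (Gamma_p)_{ij} = gamma(|i - j|),
                       (r_p)_i = gamma(i),   i,j = 1..p.
Substitute the sample gammas (Toeplitz matrix and right-hand side of size 3):
  Gamma_p = [[2.2239, 1.4322, 1.4066], [1.4322, 2.2239, 1.4322], [1.4066, 1.4322, 2.2239]]
  r_p     = [1.4322, 1.4066, 1.4706]
Written out (R1..R3):
  (R1) 2.2239 phi_1 + 1.4322 phi_2 + 1.4066 phi_3 = 1.4322
  (R2) 1.4322 phi_1 + 2.2239 phi_2 + 1.4322 phi_3 = 1.4066
  (R3) 1.4066 phi_1 + 1.4322 phi_2 + 2.2239 phi_3 = 1.4706
Gaussian elimination:
  R2 <- R2 - (1.4322/2.2239) R1 = R2 - (0.644004) R1:  1.301558 phi_2 + 0.526344 phi_3 = 0.484258
  R3 <- R3 - (1.4066/2.2239) R1 = R3 - (0.632492) R1:  0.526344 phi_2 + 1.334236 phi_3 = 0.564744
  R3 <- R3 - (0.526344/1.301558) R2 = R3 - (0.404396) R2:  1.121385 phi_3 = 0.368913
Back-substitution:
  phi_hat_3 = 0.368913 / 1.121385 = 0.328979
  phi_hat_2 = (0.484258 - (0.526344)(0.328979)) / 1.301558 = 0.239022
  phi_hat_1 = (1.4322 - (1.4322)(0.239022) - (1.4066)(0.328979)) / 2.2239 = 0.281995
So phi_hat = [0.2820, 0.2390, 0.3290].
Therefore phi_hat_1 = 0.2820.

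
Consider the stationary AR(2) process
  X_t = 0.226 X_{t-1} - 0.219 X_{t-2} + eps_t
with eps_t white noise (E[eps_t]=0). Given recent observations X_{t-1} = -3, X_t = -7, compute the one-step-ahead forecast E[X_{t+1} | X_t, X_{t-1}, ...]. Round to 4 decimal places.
E[X_{t+1} \mid \mathcal F_t] = -0.9250

For an AR(p) model X_t = c + sum_i phi_i X_{t-i} + eps_t, the
one-step-ahead conditional mean is
  E[X_{t+1} | X_t, ...] = c + sum_i phi_i X_{t+1-i}.
Substitute known values:
  E[X_{t+1} | ...] = (0.226) * (-7) + (-0.219) * (-3)
                   = -0.9250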